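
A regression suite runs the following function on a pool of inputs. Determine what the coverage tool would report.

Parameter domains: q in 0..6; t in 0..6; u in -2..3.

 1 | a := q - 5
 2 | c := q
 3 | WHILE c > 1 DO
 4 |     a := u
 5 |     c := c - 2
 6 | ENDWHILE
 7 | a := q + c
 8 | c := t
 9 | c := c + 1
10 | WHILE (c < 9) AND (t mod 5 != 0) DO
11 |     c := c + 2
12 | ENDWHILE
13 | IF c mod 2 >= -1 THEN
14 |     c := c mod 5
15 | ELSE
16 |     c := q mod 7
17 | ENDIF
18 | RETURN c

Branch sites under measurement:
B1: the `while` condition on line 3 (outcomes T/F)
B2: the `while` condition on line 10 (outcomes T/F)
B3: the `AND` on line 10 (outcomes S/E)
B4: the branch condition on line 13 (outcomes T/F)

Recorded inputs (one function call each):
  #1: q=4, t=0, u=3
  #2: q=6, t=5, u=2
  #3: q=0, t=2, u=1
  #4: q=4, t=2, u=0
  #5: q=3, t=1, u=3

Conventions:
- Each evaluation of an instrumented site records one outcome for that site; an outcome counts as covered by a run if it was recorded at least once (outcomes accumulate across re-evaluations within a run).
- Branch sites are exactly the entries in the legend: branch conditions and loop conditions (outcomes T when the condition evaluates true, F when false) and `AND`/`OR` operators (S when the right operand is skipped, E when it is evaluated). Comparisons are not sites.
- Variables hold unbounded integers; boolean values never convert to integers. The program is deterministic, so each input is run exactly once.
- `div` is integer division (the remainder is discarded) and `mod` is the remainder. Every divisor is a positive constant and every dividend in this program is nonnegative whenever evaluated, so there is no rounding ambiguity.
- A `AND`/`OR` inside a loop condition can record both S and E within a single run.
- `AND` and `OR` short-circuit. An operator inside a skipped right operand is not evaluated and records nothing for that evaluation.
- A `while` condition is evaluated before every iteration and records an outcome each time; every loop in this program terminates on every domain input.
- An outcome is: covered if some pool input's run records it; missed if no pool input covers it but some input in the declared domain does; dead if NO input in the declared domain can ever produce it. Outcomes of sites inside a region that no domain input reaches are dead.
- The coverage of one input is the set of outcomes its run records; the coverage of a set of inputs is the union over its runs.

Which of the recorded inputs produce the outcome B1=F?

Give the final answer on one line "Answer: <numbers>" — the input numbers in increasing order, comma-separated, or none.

input #1 (q=4, t=0, u=3): covers B1=F
input #2 (q=6, t=5, u=2): covers B1=F
input #3 (q=0, t=2, u=1): covers B1=F
input #4 (q=4, t=2, u=0): covers B1=F
input #5 (q=3, t=1, u=3): covers B1=F

Answer: 1, 2, 3, 4, 5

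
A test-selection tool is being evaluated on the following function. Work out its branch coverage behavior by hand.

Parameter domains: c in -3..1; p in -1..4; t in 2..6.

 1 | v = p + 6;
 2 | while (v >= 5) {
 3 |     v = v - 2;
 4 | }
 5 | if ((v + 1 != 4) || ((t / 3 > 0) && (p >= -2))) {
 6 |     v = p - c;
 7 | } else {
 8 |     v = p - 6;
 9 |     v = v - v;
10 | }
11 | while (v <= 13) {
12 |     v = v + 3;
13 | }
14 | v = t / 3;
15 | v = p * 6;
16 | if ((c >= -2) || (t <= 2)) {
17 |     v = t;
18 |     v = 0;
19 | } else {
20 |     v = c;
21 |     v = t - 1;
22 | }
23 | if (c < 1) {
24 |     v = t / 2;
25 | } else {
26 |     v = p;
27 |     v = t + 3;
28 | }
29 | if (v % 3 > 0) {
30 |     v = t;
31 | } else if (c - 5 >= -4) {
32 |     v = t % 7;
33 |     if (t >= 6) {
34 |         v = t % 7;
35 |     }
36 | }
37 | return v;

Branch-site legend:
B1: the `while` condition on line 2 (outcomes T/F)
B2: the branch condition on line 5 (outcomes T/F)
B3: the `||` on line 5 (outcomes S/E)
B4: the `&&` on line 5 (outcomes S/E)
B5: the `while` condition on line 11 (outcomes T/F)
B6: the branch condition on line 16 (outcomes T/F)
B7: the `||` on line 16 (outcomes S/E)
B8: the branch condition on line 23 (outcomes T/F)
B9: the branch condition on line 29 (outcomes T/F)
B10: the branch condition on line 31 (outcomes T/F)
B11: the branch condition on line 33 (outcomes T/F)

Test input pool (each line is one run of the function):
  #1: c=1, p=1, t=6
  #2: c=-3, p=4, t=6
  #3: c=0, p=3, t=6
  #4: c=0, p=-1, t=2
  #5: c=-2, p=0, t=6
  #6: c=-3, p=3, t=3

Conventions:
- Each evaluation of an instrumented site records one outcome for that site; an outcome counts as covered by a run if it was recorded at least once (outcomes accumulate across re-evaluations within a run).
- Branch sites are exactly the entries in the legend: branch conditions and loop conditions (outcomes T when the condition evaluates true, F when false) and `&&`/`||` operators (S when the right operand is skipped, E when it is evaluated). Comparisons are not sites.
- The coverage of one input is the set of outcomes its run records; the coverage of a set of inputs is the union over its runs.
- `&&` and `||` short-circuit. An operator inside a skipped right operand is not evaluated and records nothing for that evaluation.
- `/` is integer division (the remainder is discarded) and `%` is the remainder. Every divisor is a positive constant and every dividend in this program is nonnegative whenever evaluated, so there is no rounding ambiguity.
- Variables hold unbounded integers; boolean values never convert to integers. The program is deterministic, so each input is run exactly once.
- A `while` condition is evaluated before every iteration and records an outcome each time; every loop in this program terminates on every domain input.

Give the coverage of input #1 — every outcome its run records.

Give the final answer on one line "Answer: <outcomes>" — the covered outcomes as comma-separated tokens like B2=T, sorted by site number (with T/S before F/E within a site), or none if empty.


Event log for input #1 (c=1, p=1, t=6):
  B1->T, B1->T, B1->F, B3->E, B4->E, B2->T, B5->T, B5->T, B5->T, B5->T
  B5->T, B5->F, B7->S, B6->T, B8->F, B9->F, B10->T, B11->T
distinct outcomes covered: B1=T, B1=F, B2=T, B3=E, B4=E, B5=T, B5=F, B6=T, B7=S, B8=F, B9=F, B10=T, B11=T
Answer: B1=T, B1=F, B2=T, B3=E, B4=E, B5=T, B5=F, B6=T, B7=S, B8=F, B9=F, B10=T, B11=T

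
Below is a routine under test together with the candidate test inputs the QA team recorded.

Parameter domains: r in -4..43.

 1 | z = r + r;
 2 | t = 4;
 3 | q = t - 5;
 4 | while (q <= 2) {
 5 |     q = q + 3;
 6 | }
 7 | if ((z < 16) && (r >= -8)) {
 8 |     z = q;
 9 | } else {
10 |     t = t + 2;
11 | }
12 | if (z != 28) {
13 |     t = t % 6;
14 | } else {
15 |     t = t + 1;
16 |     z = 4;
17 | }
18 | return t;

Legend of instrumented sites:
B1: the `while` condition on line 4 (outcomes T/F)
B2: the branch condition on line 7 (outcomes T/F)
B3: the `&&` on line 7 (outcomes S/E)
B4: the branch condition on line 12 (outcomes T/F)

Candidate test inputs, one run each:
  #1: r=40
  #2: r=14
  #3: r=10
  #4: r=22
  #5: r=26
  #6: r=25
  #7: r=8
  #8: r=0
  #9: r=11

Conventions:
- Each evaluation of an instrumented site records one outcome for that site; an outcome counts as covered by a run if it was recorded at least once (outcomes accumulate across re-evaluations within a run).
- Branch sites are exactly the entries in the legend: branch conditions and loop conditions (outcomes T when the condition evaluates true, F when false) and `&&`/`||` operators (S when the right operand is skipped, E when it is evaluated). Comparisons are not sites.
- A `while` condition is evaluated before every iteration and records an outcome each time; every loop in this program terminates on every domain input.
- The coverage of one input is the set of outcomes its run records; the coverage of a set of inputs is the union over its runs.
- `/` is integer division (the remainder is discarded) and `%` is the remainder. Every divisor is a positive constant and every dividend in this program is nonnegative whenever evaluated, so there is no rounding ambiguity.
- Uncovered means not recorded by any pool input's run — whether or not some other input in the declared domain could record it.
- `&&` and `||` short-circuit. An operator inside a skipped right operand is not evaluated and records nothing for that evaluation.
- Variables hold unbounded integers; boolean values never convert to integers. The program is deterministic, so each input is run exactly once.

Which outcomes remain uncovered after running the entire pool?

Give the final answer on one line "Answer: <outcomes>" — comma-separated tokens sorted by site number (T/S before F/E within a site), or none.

input #1, r=40: outcomes B1=T, B1=F, B2=F, B3=S, B4=T
input #2, r=14: outcomes B1=T, B1=F, B2=F, B3=S, B4=F
input #3, r=10: outcomes B1=T, B1=F, B2=F, B3=S, B4=T
input #4, r=22: outcomes B1=T, B1=F, B2=F, B3=S, B4=T
input #5, r=26: outcomes B1=T, B1=F, B2=F, B3=S, B4=T
input #6, r=25: outcomes B1=T, B1=F, B2=F, B3=S, B4=T
input #7, r=8: outcomes B1=T, B1=F, B2=F, B3=S, B4=T
input #8, r=0: outcomes B1=T, B1=F, B2=T, B3=E, B4=T
input #9, r=11: outcomes B1=T, B1=F, B2=F, B3=S, B4=T
union over the pool: B1=T, B1=F, B2=T, B2=F, B3=S, B3=E, B4=T, B4=F
uncovered (0 of 8): none

Answer: none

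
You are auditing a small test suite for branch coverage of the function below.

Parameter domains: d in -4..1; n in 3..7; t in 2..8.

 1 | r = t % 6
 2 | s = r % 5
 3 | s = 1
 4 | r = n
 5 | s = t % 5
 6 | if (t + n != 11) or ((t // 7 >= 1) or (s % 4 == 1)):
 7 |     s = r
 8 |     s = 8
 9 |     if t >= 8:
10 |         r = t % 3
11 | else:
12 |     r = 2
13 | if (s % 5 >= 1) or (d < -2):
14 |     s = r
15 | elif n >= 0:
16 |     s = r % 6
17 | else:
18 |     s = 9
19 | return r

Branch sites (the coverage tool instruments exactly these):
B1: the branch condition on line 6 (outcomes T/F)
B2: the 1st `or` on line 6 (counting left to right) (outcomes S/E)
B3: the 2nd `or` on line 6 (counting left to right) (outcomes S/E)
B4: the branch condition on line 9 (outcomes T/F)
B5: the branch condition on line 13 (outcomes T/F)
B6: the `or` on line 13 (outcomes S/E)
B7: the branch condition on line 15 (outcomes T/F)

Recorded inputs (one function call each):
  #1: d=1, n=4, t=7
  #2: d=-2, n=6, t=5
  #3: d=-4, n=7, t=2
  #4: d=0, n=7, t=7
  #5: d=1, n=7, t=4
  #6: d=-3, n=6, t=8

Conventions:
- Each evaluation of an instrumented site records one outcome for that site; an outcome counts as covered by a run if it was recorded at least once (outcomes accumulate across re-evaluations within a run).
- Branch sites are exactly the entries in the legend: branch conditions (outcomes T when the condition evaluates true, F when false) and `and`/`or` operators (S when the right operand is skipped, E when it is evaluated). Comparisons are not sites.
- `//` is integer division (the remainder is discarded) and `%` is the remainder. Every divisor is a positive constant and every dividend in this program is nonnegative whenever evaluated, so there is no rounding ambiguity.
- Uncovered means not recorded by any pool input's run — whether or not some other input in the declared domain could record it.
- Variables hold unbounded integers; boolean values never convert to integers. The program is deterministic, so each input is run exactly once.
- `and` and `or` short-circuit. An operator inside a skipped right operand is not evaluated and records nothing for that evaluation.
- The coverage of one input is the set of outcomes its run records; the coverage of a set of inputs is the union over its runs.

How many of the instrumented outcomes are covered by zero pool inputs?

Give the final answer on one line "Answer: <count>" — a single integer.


input #1, d=1, n=4, t=7: outcomes B1=T, B2=E, B3=S, B4=F, B5=T, B6=S
input #2, d=-2, n=6, t=5: outcomes B1=F, B2=E, B3=E, B5=F, B6=E, B7=T
input #3, d=-4, n=7, t=2: outcomes B1=T, B2=S, B4=F, B5=T, B6=S
input #4, d=0, n=7, t=7: outcomes B1=T, B2=S, B4=F, B5=T, B6=S
input #5, d=1, n=7, t=4: outcomes B1=F, B2=E, B3=E, B5=T, B6=S
input #6, d=-3, n=6, t=8: outcomes B1=T, B2=S, B4=T, B5=T, B6=S
union over the pool: B1=T, B1=F, B2=S, B2=E, B3=S, B3=E, B4=T, B4=F, B5=T, B5=F, B6=S, B6=E, B7=T
uncovered (1 of 14): B7=F
Answer: 1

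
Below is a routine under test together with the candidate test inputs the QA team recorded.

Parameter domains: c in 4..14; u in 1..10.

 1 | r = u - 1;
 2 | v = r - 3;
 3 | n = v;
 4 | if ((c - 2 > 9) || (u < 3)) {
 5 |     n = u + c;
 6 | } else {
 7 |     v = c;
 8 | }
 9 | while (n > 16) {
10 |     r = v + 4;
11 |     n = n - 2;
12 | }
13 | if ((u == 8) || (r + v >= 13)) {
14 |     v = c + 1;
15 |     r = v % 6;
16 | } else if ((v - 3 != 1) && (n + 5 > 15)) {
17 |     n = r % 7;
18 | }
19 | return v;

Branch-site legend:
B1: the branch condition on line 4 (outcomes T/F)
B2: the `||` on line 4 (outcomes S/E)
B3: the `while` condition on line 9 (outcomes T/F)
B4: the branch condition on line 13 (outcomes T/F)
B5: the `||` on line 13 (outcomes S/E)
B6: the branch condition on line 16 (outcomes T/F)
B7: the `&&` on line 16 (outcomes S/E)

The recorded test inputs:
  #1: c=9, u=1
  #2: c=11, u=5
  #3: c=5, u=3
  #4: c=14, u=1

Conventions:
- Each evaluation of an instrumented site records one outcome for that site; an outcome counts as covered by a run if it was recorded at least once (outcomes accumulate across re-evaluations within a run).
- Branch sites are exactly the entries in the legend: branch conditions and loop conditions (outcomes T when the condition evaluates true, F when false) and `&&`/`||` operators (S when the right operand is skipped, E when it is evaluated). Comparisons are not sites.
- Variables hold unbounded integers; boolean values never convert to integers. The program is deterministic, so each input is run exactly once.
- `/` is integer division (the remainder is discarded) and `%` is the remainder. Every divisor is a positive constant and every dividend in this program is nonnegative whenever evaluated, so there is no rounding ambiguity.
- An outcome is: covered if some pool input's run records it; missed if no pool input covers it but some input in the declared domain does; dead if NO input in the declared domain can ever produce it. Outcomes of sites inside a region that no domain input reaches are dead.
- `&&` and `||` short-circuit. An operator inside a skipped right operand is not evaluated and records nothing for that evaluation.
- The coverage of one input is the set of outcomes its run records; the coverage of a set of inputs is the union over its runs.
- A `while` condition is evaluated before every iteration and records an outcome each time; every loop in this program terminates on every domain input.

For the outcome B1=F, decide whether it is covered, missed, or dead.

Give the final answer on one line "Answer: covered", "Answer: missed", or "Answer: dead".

B1=F is recorded by pool input(s) 2, 3 -> covered

Answer: covered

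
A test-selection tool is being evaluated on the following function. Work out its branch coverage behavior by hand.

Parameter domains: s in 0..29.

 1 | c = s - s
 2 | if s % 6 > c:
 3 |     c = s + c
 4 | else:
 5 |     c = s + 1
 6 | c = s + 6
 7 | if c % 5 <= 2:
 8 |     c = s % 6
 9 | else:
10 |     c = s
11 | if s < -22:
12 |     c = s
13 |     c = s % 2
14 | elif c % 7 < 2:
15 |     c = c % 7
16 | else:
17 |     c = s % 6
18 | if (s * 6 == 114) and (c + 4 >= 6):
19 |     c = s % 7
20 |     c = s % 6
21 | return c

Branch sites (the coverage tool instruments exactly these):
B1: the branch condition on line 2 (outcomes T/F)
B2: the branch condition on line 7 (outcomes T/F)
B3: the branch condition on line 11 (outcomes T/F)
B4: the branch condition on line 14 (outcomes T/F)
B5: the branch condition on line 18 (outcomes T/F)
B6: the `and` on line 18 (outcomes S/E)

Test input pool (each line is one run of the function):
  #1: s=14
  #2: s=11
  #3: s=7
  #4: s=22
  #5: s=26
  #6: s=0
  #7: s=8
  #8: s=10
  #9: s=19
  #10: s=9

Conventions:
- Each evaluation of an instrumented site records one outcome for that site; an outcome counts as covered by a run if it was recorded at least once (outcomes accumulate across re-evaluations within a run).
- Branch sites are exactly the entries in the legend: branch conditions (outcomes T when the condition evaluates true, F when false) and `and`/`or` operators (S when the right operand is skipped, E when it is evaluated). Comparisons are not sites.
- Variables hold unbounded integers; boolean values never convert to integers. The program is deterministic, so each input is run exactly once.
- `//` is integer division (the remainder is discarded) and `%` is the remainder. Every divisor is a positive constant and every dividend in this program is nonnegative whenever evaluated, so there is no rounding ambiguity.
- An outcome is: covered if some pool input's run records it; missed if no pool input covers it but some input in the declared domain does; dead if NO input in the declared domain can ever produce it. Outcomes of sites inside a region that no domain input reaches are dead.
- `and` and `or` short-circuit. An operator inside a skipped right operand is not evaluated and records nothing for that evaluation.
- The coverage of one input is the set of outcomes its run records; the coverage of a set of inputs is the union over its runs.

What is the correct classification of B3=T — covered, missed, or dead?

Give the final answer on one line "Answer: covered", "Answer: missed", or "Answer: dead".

no pool input records B3=T
checking all 30 inputs in the declared domain: B3=T is never recorded -> dead

Answer: dead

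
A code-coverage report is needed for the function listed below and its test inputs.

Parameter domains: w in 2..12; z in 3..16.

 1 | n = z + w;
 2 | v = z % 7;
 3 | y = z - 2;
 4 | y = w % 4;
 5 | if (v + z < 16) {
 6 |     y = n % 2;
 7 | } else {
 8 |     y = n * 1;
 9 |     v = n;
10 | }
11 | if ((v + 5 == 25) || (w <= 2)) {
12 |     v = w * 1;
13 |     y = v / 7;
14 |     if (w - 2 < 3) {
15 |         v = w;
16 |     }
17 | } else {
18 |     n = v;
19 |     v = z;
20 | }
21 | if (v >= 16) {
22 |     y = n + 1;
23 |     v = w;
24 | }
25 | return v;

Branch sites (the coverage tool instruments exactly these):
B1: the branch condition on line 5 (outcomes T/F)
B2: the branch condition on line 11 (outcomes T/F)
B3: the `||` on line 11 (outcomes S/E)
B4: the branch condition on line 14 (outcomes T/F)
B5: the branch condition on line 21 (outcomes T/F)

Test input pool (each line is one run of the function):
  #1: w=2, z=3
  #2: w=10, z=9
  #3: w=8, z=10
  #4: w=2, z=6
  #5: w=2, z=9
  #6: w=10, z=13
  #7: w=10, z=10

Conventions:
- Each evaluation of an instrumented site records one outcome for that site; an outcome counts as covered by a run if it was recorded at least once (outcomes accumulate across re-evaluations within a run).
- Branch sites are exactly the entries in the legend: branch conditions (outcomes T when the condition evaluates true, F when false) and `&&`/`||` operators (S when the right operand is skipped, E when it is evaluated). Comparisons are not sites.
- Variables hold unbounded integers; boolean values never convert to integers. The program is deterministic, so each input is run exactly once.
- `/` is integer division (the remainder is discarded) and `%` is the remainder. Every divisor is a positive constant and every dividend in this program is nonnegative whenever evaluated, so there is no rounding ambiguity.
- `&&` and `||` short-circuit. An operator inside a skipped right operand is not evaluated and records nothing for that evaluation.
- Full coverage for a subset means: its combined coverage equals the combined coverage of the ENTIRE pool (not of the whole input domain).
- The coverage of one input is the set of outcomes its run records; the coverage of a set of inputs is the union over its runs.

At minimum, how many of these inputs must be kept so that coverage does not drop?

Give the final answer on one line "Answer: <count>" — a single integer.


test 1 (w=2, z=3) fires B1->T, B3->E, B2->T, B4->T, B5->F; hits B1=T, B2=T, B3=E, B4=T, B5=F
test 2 (w=10, z=9) fires B1->T, B3->E, B2->F, B5->F; hits B1=T, B2=F, B3=E, B5=F
test 3 (w=8, z=10) fires B1->T, B3->E, B2->F, B5->F; hits B1=T, B2=F, B3=E, B5=F
test 4 (w=2, z=6) fires B1->T, B3->E, B2->T, B4->T, B5->F; hits B1=T, B2=T, B3=E, B4=T, B5=F
test 5 (w=2, z=9) fires B1->T, B3->E, B2->T, B4->T, B5->F; hits B1=T, B2=T, B3=E, B4=T, B5=F
test 6 (w=10, z=13) fires B1->F, B3->E, B2->F, B5->F; hits B1=F, B2=F, B3=E, B5=F
test 7 (w=10, z=10) fires B1->T, B3->E, B2->F, B5->F; hits B1=T, B2=F, B3=E, B5=F
the full pool covers 7 outcomes: B1=T, B1=F, B2=T, B2=F, B3=E, B4=T, B5=F
every size-1 subset falls short of the 7 outcomes (best: 5/7)
the canonical winner is {1, 6}: size 2, full 7-outcome coverage, earliest index list among size-2 covers
Answer: 2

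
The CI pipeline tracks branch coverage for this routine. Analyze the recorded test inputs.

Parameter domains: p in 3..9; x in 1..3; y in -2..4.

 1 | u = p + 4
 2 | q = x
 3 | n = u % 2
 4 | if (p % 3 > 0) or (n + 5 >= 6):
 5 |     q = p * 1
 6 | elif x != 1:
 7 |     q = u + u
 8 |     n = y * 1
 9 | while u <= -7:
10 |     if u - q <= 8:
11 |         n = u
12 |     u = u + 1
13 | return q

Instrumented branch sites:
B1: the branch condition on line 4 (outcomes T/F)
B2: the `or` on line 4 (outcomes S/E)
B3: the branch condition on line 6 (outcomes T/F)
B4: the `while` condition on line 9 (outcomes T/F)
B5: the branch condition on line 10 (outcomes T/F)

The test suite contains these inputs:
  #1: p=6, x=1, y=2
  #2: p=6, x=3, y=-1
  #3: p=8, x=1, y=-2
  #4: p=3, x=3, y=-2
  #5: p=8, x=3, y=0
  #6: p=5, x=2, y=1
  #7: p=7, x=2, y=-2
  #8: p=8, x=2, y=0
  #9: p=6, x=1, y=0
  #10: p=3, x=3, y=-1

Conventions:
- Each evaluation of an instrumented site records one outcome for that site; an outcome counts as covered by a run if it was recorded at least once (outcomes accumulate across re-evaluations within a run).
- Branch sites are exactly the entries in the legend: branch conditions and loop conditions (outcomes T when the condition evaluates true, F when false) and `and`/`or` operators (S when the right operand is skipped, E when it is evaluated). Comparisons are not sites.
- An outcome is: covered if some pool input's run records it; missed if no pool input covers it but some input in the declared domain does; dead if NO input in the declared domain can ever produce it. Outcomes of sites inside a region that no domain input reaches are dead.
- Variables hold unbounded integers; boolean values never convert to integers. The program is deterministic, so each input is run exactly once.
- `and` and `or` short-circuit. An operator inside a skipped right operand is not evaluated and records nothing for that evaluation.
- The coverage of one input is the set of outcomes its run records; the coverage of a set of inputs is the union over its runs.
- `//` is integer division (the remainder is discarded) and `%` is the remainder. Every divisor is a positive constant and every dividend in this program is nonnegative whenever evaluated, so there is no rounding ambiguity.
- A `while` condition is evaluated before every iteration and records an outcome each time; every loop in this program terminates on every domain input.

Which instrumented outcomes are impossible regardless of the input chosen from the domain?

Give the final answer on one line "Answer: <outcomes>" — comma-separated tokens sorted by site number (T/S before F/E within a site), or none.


running all 147 domain inputs and tallying outcomes:
  B4=T: never recorded by any domain input -> dead
  B5=T: never recorded by any domain input -> dead
  B5=F: never recorded by any domain input -> dead
  reachable outcomes have witnesses, e.g. B1=T (e.g. p=3, x=1, y=-2), B1=F (e.g. p=6, x=1, y=-2), B2=S (e.g. p=4, x=1, y=-2), B2=E (e.g. p=3, x=1, y=-2)
Answer: B4=T, B5=T, B5=F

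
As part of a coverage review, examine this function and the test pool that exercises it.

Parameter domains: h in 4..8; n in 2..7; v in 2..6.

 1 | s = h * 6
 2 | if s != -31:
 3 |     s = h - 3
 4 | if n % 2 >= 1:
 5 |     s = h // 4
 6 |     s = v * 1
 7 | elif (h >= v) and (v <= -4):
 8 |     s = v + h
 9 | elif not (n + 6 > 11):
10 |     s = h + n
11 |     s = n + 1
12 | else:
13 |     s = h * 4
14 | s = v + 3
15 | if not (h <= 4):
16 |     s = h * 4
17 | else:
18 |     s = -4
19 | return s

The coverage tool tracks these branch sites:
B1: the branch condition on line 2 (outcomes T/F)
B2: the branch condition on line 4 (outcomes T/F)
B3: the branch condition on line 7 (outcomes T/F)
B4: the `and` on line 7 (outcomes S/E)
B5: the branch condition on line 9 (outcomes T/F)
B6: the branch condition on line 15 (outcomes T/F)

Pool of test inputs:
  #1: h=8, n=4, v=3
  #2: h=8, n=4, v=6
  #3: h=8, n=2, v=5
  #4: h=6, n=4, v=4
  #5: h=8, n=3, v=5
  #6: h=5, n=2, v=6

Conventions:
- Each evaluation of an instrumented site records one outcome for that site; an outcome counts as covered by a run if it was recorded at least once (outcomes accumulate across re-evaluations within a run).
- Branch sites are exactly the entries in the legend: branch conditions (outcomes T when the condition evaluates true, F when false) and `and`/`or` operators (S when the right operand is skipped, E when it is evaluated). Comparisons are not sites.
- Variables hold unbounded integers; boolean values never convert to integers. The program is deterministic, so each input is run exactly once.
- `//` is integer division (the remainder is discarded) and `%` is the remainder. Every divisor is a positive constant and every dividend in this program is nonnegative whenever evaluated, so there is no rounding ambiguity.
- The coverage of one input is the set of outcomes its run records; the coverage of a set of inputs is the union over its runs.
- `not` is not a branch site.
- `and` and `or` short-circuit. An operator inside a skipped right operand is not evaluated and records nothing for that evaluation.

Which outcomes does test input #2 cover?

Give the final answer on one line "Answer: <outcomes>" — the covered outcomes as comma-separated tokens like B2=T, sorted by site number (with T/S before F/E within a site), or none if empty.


Running input #2 (h=8, n=4, v=6), event by event:
  B1->T, B2->F, B4->E, B3->F, B5->T, B6->T
distinct outcomes covered: B1=T, B2=F, B3=F, B4=E, B5=T, B6=T
Answer: B1=T, B2=F, B3=F, B4=E, B5=T, B6=T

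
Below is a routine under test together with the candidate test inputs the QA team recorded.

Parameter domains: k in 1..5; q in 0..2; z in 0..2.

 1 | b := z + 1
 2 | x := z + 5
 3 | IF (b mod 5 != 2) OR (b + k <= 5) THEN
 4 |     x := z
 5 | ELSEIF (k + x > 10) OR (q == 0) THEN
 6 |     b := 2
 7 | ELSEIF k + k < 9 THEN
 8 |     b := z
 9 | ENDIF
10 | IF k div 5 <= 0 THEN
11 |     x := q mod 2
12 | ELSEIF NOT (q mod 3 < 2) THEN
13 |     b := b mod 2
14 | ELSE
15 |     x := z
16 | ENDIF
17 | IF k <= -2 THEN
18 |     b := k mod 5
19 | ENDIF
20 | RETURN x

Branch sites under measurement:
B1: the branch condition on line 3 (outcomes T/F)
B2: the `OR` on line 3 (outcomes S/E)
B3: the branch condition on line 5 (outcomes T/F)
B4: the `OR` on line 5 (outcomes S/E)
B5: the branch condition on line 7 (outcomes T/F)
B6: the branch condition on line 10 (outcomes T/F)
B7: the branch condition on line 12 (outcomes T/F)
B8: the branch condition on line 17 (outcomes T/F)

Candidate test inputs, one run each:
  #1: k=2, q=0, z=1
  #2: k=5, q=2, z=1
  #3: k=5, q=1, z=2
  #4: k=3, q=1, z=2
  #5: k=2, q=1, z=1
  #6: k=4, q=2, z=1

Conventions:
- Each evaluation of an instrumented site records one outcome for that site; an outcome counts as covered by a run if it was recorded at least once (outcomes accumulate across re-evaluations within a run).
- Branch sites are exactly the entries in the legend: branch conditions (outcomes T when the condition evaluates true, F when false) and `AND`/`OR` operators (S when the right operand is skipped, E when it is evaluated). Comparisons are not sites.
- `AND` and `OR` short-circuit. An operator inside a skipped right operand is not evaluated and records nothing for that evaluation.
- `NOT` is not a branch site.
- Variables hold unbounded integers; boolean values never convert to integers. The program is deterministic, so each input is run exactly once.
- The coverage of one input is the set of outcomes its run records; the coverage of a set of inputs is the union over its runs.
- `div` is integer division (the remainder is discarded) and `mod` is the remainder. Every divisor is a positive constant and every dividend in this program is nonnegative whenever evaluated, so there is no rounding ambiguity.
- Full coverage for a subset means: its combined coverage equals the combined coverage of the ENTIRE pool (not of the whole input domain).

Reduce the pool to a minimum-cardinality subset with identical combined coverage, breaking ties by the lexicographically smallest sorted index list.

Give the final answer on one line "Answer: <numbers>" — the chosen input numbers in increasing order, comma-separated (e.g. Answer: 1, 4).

test 1 (k=2, q=0, z=1) fires B2->E, B1->T, B6->T, B8->F; hits B1=T, B2=E, B6=T, B8=F
test 2 (k=5, q=2, z=1) fires B2->E, B1->F, B4->S, B3->T, B6->F, B7->T, B8->F; hits B1=F, B2=E, B3=T, B4=S, B6=F, B7=T, B8=F
test 3 (k=5, q=1, z=2) fires B2->S, B1->T, B6->F, B7->F, B8->F; hits B1=T, B2=S, B6=F, B7=F, B8=F
test 4 (k=3, q=1, z=2) fires B2->S, B1->T, B6->T, B8->F; hits B1=T, B2=S, B6=T, B8=F
test 5 (k=2, q=1, z=1) fires B2->E, B1->T, B6->T, B8->F; hits B1=T, B2=E, B6=T, B8=F
test 6 (k=4, q=2, z=1) fires B2->E, B1->F, B4->E, B3->F, B5->T, B6->T, B8->F; hits B1=F, B2=E, B3=F, B4=E, B5=T, B6=T, B8=F
together the pool reaches 14 outcomes: B1=T, B1=F, B2=S, B2=E, B3=T, B3=F, B4=S, B4=E, B5=T, B6=T, B6=F, B7=T, B7=F, B8=F
size 1 is not enough: best union over all size-1 subsets is 7/14
size 2 is not enough: best union over all size-2 subsets is 11/14
size 3: inputs {2, 3, 6} cover all 14 outcomes, and no lexicographically smaller subset of this size does

Answer: 2, 3, 6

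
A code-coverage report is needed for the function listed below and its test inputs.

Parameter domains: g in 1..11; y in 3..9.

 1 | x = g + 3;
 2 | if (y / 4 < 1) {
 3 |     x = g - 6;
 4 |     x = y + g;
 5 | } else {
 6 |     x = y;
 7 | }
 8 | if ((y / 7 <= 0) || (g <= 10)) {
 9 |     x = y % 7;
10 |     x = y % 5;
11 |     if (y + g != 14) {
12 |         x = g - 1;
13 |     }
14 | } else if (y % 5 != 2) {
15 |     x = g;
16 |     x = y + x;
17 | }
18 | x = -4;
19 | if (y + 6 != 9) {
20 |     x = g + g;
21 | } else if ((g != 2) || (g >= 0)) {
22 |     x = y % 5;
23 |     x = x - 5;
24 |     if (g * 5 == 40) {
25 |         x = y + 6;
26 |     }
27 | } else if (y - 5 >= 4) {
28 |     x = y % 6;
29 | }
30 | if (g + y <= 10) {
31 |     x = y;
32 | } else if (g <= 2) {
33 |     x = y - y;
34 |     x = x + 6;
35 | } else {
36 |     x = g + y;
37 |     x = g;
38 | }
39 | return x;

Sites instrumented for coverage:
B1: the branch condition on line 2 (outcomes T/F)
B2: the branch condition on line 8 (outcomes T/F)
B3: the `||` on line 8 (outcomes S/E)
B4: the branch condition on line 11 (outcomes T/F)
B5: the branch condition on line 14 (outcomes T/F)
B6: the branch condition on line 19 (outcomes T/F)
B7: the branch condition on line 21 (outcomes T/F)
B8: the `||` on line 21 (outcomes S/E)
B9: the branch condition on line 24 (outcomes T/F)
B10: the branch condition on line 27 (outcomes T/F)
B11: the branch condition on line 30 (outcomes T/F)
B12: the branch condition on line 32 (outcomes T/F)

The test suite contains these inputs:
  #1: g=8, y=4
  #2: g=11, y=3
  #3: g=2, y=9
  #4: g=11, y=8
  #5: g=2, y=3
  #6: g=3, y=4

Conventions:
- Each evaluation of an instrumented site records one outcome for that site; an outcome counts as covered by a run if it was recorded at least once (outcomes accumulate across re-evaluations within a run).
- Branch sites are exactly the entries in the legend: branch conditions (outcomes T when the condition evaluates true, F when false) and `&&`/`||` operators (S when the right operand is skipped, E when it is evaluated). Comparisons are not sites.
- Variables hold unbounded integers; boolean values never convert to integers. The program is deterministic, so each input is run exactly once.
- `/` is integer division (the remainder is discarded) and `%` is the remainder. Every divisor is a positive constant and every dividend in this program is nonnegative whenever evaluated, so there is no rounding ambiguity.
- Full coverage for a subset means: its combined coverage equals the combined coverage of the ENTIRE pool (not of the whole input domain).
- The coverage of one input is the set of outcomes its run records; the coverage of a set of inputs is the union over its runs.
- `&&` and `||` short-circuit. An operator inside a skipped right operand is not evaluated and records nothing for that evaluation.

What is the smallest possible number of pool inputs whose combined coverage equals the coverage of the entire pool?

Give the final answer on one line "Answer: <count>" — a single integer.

input #1 (g=8, y=4): covers B1=F, B2=T, B3=S, B4=T, B6=T, B11=F, B12=F
input #2 (g=11, y=3): covers B1=T, B2=T, B3=S, B4=F, B6=F, B7=T, B8=S, B9=F, B11=F, B12=F
input #3 (g=2, y=9): covers B1=F, B2=T, B3=E, B4=T, B6=T, B11=F, B12=T
input #4 (g=11, y=8): covers B1=F, B2=F, B3=E, B5=T, B6=T, B11=F, B12=F
input #5 (g=2, y=3): covers B1=T, B2=T, B3=S, B4=T, B6=F, B7=T, B8=E, B9=F, B11=T
input #6 (g=3, y=4): covers B1=F, B2=T, B3=S, B4=T, B6=T, B11=T
the full pool covers 19 outcomes: B1=T, B1=F, B2=T, B2=F, B3=S, B3=E, B4=T, B4=F, B5=T, B6=T, B6=F, B7=T, B8=S, B8=E, B9=F, B11=T, B11=F, B12=T, B12=F
no size-1 subset reaches all 19 outcomes (best union: 10/19)
no size-2 subset reaches all 19 outcomes (best union: 16/19)
no size-3 subset reaches all 19 outcomes (best union: 18/19)
the canonical winner is {2, 3, 4, 5}: size 4, full 19-outcome coverage, earliest index list among size-4 covers

Answer: 4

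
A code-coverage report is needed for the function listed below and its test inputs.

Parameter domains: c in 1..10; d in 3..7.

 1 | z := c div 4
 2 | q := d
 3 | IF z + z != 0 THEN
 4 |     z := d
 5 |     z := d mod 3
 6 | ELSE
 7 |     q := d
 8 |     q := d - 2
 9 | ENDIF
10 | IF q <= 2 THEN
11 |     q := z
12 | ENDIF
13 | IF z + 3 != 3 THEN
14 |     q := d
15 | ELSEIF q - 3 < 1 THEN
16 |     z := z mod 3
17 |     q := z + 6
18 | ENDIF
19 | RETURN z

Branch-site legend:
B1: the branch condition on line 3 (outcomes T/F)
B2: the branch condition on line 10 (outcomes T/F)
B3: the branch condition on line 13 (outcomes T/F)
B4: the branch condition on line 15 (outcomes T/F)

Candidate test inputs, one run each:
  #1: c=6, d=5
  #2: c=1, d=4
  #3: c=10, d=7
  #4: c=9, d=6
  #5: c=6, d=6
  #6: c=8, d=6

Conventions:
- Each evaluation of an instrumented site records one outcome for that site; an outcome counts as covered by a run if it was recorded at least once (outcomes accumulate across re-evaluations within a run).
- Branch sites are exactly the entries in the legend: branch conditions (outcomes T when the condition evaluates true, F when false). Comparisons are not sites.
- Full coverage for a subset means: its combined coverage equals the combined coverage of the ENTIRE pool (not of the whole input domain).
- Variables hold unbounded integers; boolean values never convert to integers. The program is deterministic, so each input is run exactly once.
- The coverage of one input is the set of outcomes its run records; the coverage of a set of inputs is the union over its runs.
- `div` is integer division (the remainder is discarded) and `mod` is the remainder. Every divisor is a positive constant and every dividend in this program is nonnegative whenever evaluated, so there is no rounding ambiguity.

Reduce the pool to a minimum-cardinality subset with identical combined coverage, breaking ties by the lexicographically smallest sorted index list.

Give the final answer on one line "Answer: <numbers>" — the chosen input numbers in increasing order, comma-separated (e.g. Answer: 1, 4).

run #1 (c=6, d=5) runs B1->T, B2->F, B3->T; records B1=T, B2=F, B3=T
run #2 (c=1, d=4) runs B1->F, B2->T, B3->F, B4->T; records B1=F, B2=T, B3=F, B4=T
run #3 (c=10, d=7) runs B1->T, B2->F, B3->T; records B1=T, B2=F, B3=T
run #4 (c=9, d=6) runs B1->T, B2->F, B3->F, B4->F; records B1=T, B2=F, B3=F, B4=F
run #5 (c=6, d=6) runs B1->T, B2->F, B3->F, B4->F; records B1=T, B2=F, B3=F, B4=F
run #6 (c=8, d=6) runs B1->T, B2->F, B3->F, B4->F; records B1=T, B2=F, B3=F, B4=F
pool-wide coverage (8 outcomes): B1=T, B1=F, B2=T, B2=F, B3=T, B3=F, B4=T, B4=F
no size-1 subset reaches all 8 outcomes (best union: 4/8)
no size-2 subset reaches all 8 outcomes (best union: 7/8)
size 3: inputs {1, 2, 4} cover all 8 outcomes, and no lexicographically smaller subset of this size does

Answer: 1, 2, 4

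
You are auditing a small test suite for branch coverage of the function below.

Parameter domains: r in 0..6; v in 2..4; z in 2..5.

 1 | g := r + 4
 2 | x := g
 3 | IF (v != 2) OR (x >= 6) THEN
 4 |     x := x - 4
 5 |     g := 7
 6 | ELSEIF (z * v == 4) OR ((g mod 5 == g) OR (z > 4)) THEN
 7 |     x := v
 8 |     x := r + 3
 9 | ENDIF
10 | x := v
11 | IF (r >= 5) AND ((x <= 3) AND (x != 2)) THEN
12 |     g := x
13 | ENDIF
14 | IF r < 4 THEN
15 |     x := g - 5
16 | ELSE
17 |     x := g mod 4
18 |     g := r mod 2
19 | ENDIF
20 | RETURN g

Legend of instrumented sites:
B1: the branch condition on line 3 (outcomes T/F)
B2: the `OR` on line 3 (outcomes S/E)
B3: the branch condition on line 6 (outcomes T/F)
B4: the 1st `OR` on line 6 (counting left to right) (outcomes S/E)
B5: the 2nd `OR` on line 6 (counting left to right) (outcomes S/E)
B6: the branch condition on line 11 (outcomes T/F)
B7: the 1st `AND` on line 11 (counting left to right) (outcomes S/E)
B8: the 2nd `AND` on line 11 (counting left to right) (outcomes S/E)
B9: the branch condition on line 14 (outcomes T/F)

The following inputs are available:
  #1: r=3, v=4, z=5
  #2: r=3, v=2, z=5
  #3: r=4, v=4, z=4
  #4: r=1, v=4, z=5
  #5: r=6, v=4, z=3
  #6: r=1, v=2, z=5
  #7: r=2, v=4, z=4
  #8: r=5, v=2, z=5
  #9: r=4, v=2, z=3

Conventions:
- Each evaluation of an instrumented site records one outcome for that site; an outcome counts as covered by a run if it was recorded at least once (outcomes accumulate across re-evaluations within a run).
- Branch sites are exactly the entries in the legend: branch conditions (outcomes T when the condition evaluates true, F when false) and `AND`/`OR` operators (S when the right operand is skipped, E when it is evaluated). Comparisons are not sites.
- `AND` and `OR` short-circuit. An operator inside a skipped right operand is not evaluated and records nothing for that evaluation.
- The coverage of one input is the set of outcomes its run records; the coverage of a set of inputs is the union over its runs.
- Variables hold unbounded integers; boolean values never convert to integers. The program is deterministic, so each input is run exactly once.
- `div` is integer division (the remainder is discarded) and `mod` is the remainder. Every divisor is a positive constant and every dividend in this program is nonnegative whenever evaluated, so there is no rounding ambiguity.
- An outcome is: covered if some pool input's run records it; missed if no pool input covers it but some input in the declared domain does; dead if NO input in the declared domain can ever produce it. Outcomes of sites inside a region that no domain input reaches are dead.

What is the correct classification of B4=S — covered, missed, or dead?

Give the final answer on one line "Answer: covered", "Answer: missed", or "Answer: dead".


no pool input records B4=S
but domain input (r=0, v=2, z=2) does record it -> reachable, so missed
Answer: missed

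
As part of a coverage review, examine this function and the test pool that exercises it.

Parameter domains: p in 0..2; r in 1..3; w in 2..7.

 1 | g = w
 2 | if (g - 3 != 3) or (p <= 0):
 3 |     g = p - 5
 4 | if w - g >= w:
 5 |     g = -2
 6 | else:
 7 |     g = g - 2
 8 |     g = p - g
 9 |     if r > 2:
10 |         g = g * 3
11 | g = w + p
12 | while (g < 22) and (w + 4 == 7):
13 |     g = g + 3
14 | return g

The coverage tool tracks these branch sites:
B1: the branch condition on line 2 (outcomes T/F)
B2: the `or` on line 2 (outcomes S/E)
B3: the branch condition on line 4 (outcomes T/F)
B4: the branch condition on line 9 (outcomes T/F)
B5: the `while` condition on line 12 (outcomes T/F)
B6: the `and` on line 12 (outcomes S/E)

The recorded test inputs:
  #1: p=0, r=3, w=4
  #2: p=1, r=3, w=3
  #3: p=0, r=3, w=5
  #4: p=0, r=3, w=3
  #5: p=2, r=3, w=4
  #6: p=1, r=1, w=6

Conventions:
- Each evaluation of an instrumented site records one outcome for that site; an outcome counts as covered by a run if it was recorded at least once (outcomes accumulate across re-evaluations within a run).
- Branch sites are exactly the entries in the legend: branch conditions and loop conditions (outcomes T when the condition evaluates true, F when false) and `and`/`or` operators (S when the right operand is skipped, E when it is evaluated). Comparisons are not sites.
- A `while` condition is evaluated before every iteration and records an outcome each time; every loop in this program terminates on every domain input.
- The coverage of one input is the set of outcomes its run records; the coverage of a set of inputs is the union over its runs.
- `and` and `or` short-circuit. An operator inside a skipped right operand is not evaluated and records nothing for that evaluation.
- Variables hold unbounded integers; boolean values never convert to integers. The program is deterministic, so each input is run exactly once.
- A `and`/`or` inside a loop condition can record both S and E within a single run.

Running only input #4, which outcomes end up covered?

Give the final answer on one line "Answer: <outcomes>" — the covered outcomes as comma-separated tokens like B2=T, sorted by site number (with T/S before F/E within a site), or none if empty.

Tracing the run of input #4 (p=0, r=3, w=3):
  B2->S, B1->T, B3->T, B6->E, B5->T, B6->E, B5->T, B6->E, B5->T, B6->E
  B5->T, B6->E, B5->T, B6->E, B5->T, B6->E, B5->T, B6->S, B5->F
collecting distinct outcomes: B1=T, B2=S, B3=T, B5=T, B5=F, B6=S, B6=E

Answer: B1=T, B2=S, B3=T, B5=T, B5=F, B6=S, B6=E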